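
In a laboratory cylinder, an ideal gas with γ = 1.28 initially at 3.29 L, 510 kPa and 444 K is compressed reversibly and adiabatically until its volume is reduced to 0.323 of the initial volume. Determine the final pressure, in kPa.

2170 kPa

Adiabatic: TV^(γ−1) = const ⇒ T₂ = 444×(3.10)^0.280 = 609 K; PV^γ = const ⇒ P₂ = 2170 kPa.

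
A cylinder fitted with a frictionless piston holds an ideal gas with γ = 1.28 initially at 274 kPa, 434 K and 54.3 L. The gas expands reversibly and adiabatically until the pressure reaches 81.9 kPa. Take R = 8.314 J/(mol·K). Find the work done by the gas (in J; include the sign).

n = P₁V₁/(RT₁) = 274×54.3/(8.314×434) = 4.12 mol.
Adiabatic: T₂/T₁ = (P₂/P₁)^((γ−1)/γ) ⇒ T₂ = 434×(0.299)^0.219 = 333 K; V₂ = 139 L.
ΔU = nCvΔT = 4.12×29.7×(333−434) = -12300 J.
Q = 0 for an adiabatic process, so W = −ΔU = 12300 J.

12300 J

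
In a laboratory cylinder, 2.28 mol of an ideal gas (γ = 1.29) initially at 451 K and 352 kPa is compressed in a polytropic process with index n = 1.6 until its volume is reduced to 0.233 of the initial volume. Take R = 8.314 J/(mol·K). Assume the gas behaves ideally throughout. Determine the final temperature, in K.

1080 K

V₁ = nRT₁/P₁ = 2.28×8.314×451/352 = 24.3 L.
Polytropic n=1.6: T₂ = T₁(V₁/V₂)^(n−1) = 451×(4.29)^0.60 = 1080 K; P₂ = P₁(V₁/V₂)^n = 3620 kPa.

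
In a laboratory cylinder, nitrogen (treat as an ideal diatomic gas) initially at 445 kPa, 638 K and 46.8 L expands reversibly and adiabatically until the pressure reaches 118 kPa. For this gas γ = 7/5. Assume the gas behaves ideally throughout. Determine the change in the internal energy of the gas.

n = P₁V₁/(RT₁) = 445×46.8/(8.314×638) = 3.93 mol.
Adiabatic: T₂/T₁ = (P₂/P₁)^((γ−1)/γ) ⇒ T₂ = 638×(0.265)^0.286 = 437 K; V₂ = 121 L.
For an ideal gas ΔU = nCvΔT with Cv = (5/2)R = 20.8 J/(mol·K).
ΔU = 3.93×20.8×(437−638) = -16400 J.

-16400 J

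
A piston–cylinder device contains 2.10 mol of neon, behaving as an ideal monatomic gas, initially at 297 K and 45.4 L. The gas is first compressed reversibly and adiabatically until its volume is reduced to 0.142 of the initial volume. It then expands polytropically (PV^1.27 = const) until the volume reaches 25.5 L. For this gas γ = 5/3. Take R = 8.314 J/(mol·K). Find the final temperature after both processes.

753 K

P₁ = nRT₁/V₁ = 2.10×8.314×297/45.4 = 114 kPa.
Step 1 — Adiabatic: TV^(γ−1) = const ⇒ T₂ = 297×(7.04)^0.667 = 1090 K; PV^γ = const ⇒ P₂ = 2960 kPa.
ΔU = nCvΔT = 2.10×12.5×(1090−297) = 20800 J.
Q = 0 for an adiabatic process, so W = −ΔU = -20800 J.
State after step 1: P = 2960 kPa, V = 6.45 L, T = 1090 K.
Step 2 — Polytropic n=1.27: T₂ = T₁(V₁/V₂)^(n−1) = 1090×(0.253)^0.27 = 753 K; P₂ = P₁(V₁/V₂)^n = 515 kPa.
W = (P₁V₁−P₂V₂)/(n−1) = (2960×6.45−515×25.5)/0.27 = 21900 J.
ΔU = nCvΔT = 2.10×12.5×(753−1090) = -8860 J.
Q = ΔU + W = 13000 J.
Net over both steps: W = 1090 J, Q = 13000 J, ΔU = 11900 J.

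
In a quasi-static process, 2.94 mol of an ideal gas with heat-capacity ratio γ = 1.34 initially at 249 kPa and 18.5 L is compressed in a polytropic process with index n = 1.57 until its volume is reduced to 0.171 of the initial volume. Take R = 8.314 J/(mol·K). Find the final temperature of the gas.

516 K

T₁ = P₁V₁/(nR) = 249×18.5/(2.94×8.314) = 188 K.
Polytropic n=1.57: T₂ = T₁(V₁/V₂)^(n−1) = 188×(5.85)^0.57 = 516 K; P₂ = P₁(V₁/V₂)^n = 3980 kPa.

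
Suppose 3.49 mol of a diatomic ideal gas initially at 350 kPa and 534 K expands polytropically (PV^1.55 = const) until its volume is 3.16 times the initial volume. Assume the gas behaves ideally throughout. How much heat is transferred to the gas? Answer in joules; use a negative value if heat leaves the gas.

V₁ = nRT₁/P₁ = 3.49×8.314×534/350 = 44.3 L.
Polytropic n=1.55: T₂ = T₁(V₁/V₂)^(n−1) = 534×(0.316)^0.55 = 284 K; P₂ = P₁(V₁/V₂)^n = 58.8 kPa.
W = (P₁V₁−P₂V₂)/(n−1) = (350×44.3−58.8×140)/0.55 = 13200 J.
ΔU = nCvΔT = 3.49×20.8×(284−534) = -18200 J.
Q = ΔU + W = -4950 J.

-4950 J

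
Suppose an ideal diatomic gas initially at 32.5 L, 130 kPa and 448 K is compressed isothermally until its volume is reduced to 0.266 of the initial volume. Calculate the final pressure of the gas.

Isothermal: T stays 448 K; PV = const ⇒ V₂ = 8.64 L, P₂ = 489 kPa.

489 kPa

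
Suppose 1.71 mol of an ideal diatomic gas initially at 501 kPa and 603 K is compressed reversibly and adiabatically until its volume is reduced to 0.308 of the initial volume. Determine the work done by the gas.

V₁ = nRT₁/P₁ = 1.71×8.314×603/501 = 17.1 L.
Adiabatic: TV^(γ−1) = const ⇒ T₂ = 603×(3.25)^0.400 = 966 K; PV^γ = const ⇒ P₂ = 2610 kPa.
ΔU = nCvΔT = 1.71×20.8×(966−603) = 12900 J.
Q = 0 for an adiabatic process, so W = −ΔU = -12900 J.

-12900 J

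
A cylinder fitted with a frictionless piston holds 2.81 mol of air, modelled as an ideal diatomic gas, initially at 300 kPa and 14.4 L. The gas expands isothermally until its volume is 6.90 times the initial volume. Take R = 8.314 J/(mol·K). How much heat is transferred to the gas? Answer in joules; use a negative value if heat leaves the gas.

T₁ = P₁V₁/(nR) = 300×14.4/(2.81×8.314) = 185 K.
Isothermal: T stays 185 K; PV = const ⇒ V₂ = 99.4 L, P₂ = 43.5 kPa.
ΔU = 0 (ideal gas, T constant).
W = nRT ln(V₂/V₁) = 2.81×8.314×185×ln(6.90) = 8340 J.
Q = ΔU + W = 8340 J.

8340 J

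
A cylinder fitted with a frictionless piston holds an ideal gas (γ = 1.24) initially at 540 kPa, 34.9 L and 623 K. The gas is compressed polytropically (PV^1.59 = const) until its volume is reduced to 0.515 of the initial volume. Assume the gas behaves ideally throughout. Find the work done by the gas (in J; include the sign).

n = P₁V₁/(RT₁) = 540×34.9/(8.314×623) = 3.64 mol.
Polytropic n=1.59: T₂ = T₁(V₁/V₂)^(n−1) = 623×(1.94)^0.59 = 922 K; P₂ = P₁(V₁/V₂)^n = 1550 kPa.
W = (P₁V₁−P₂V₂)/(n−1) = (540×34.9−1550×18.0)/0.59 = -15300 J.

-15300 J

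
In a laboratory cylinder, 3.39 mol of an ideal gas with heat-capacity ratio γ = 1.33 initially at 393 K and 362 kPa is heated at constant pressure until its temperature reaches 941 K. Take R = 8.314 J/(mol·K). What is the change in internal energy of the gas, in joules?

V₁ = nRT₁/P₁ = 3.39×8.314×393/362 = 30.6 L.
Isobaric: P stays 362 kPa; V/T = const ⇒ T₂ = 941 K, V₂ = 73.3 L.
For an ideal gas ΔU = nCvΔT with Cv = R/(γ−1) = 25.2 J/(mol·K).
ΔU = 3.39×25.2×(941−393) = 46800 J.

46800 J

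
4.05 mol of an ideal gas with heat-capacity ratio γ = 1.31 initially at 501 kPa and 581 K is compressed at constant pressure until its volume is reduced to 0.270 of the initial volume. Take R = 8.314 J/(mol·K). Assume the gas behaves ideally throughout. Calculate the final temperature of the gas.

V₁ = nRT₁/P₁ = 4.05×8.314×581/501 = 39.0 L.
Isobaric: P stays 501 kPa; V/T = const ⇒ T₂ = 157 K, V₂ = 10.5 L.

157 K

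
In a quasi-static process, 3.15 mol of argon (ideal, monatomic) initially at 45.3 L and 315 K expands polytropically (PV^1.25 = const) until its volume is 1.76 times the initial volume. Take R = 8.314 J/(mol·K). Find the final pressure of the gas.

P₁ = nRT₁/V₁ = 3.15×8.314×315/45.3 = 182 kPa.
Polytropic n=1.25: T₂ = T₁(V₁/V₂)^(n−1) = 315×(0.568)^0.25 = 273 K; P₂ = P₁(V₁/V₂)^n = 89.8 kPa.

89.8 kPa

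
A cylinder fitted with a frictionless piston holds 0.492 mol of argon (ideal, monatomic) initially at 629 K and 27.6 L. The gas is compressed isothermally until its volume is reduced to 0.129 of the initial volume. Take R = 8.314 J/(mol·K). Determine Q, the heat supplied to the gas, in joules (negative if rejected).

P₁ = nRT₁/V₁ = 0.492×8.314×629/27.6 = 93.2 kPa.
Isothermal: T stays 629 K; PV = const ⇒ V₂ = 3.56 L, P₂ = 723 kPa.
ΔU = 0 (ideal gas, T constant).
W = nRT ln(V₂/V₁) = 0.492×8.314×629×ln(0.129) = -5270 J.
Q = ΔU + W = -5270 J.

-5270 J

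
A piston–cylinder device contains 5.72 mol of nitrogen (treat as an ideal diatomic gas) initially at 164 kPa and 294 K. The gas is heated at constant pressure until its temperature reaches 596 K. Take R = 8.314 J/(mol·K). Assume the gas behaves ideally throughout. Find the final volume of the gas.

173 L

V₁ = nRT₁/P₁ = 5.72×8.314×294/164 = 85.3 L.
Isobaric: P stays 164 kPa; V/T = const ⇒ T₂ = 596 K, V₂ = 173 L.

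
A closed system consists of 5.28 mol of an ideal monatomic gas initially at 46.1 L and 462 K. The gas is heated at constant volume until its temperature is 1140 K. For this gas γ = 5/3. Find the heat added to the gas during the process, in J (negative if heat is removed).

P₁ = nRT₁/V₁ = 5.28×8.314×462/46.1 = 440 kPa.
Isochoric: V stays 46.1 L; P/T = const ⇒ T₂ = 1140 K, P₂ = 1090 kPa.
W = 0 (no volume change).
ΔU = nCvΔT = 5.28×12.5×(1140−462) = 44600 J.
Q = ΔU = 44600 J.

44600 J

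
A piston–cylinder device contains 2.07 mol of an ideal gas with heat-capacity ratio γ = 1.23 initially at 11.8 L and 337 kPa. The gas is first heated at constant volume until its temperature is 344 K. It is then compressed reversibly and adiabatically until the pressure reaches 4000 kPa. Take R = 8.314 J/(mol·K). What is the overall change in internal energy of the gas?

20700 J

T₁ = P₁V₁/(nR) = 337×11.8/(2.07×8.314) = 231 K.
Step 1 — Isochoric: V stays 11.8 L; P/T = const ⇒ T₂ = 344 K, P₂ = 502 kPa.
W = 0 (no volume change).
ΔU = nCvΔT = 2.07×36.1×(344−231) = 8450 J.
Q = ΔU = 8450 J.
State after step 1: P = 502 kPa, V = 11.8 L, T = 344 K.
Step 2 — Adiabatic: T₂/T₁ = (P₂/P₁)^((γ−1)/γ) ⇒ T₂ = 344×(7.97)^0.187 = 507 K; V₂ = 2.18 L.
ΔU = nCvΔT = 2.07×36.1×(507−344) = 12200 J.
Q = 0 for an adiabatic process, so W = −ΔU = -12200 J.
Net over both steps: W = -12200 J, Q = 8450 J, ΔU = 20700 J.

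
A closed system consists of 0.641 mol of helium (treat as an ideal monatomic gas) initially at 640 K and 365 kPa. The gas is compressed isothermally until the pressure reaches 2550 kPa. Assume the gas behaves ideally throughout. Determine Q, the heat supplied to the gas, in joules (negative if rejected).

-6630 J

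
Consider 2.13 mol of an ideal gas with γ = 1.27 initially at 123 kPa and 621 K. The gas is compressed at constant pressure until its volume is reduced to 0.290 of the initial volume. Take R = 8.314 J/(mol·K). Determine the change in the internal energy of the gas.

-28900 J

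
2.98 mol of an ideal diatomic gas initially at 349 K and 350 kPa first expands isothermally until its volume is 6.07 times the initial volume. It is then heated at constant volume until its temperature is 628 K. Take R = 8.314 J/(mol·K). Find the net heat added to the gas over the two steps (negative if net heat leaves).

V₁ = nRT₁/P₁ = 2.98×8.314×349/350 = 24.7 L.
Step 1 — Isothermal: T stays 349 K; PV = const ⇒ V₂ = 150 L, P₂ = 57.7 kPa.
ΔU = 0 (ideal gas, T constant).
W = nRT ln(V₂/V₁) = 2.98×8.314×349×ln(6.07) = 15600 J.
Q = ΔU + W = 15600 J.
State after step 1: P = 57.7 kPa, V = 150 L, T = 349 K.
Step 2 — Isochoric: V stays 150 L; P/T = const ⇒ T₂ = 628 K, P₂ = 104 kPa.
W = 0 (no volume change).
ΔU = nCvΔT = 2.98×20.8×(628−349) = 17300 J.
Q = ΔU = 17300 J.
Net over both steps: W = 15600 J, Q = 32900 J, ΔU = 17300 J.

32900 J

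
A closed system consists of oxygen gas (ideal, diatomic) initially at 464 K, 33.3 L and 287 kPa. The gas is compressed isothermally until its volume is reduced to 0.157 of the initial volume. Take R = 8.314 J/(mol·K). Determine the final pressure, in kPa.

1830 kPa

Isothermal: T stays 464 K; PV = const ⇒ V₂ = 5.23 L, P₂ = 1830 kPa.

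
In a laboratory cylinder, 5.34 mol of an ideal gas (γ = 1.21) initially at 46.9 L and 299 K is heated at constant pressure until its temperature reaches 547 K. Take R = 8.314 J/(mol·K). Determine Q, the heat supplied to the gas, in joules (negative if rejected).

P₁ = nRT₁/V₁ = 5.34×8.314×299/46.9 = 283 kPa.
Isobaric: P stays 283 kPa; V/T = const ⇒ T₂ = 547 K, V₂ = 85.8 L.
W = PΔV = 283×(85.8−46.9) kPa·L = 11000 J.
ΔU = nCvΔT = 5.34×39.6×(547−299) = 52400 J.
Q = ΔU + W = nCpΔT = 63400 J.

63400 J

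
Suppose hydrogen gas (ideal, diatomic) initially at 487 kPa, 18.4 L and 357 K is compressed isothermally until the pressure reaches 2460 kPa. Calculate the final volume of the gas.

3.64 L

Isothermal: T stays 357 K; PV = const ⇒ V₂ = 3.64 L, P₂ = 2460 kPa.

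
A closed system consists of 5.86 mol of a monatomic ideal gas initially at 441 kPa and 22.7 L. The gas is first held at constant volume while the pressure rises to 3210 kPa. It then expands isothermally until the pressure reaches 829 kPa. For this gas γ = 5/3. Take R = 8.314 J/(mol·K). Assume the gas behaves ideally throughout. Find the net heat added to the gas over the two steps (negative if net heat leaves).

T₁ = P₁V₁/(nR) = 441×22.7/(5.86×8.314) = 205 K.
Step 1 — Isochoric: V stays 22.7 L; P/T = const ⇒ T₂ = 1500 K, P₂ = 3210 kPa.
W = 0 (no volume change).
ΔU = nCvΔT = 5.86×12.5×(1500−205) = 94300 J.
Q = ΔU = 94300 J.
State after step 1: P = 3210 kPa, V = 22.7 L, T = 1500 K.
Step 2 — Isothermal: T stays 1500 K; PV = const ⇒ V₂ = 87.9 L, P₂ = 829 kPa.
ΔU = 0 (ideal gas, T constant).
W = nRT ln(V₂/V₁) = 5.86×8.314×1500×ln(3.87) = 98600 J.
Q = ΔU + W = 98600 J.
Net over both steps: W = 98600 J, Q = 193000 J, ΔU = 94300 J.

193000 J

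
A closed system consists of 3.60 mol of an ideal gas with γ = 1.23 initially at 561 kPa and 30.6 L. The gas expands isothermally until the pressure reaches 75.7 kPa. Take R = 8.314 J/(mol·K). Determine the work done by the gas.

34400 J

T₁ = P₁V₁/(nR) = 561×30.6/(3.60×8.314) = 574 K.
Isothermal: T stays 574 K; PV = const ⇒ V₂ = 227 L, P₂ = 75.7 kPa.
W = nRT ln(V₂/V₁) = 3.60×8.314×574×ln(7.41) = 34400 J.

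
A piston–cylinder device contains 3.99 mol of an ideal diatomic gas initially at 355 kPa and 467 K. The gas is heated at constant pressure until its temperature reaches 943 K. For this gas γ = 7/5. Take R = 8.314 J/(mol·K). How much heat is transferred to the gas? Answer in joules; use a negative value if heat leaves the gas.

55300 J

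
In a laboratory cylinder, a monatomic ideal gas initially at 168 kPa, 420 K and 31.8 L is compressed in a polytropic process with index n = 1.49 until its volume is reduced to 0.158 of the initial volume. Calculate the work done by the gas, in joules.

n = P₁V₁/(RT₁) = 168×31.8/(8.314×420) = 1.53 mol.
Polytropic n=1.49: T₂ = T₁(V₁/V₂)^(n−1) = 420×(6.33)^0.49 = 1040 K; P₂ = P₁(V₁/V₂)^n = 2630 kPa.
W = (P₁V₁−P₂V₂)/(n−1) = (168×31.8−2630×5.02)/0.49 = -16000 J.

-16000 J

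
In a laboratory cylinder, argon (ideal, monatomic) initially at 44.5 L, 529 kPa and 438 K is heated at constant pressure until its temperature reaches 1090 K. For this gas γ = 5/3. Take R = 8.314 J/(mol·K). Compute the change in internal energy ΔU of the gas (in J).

52600 J

n = P₁V₁/(RT₁) = 529×44.5/(8.314×438) = 6.46 mol.
Isobaric: P stays 529 kPa; V/T = const ⇒ T₂ = 1090 K, V₂ = 111 L.
For an ideal gas ΔU = nCvΔT with Cv = (3/2)R = 12.5 J/(mol·K).
ΔU = 6.46×12.5×(1090−438) = 52600 J.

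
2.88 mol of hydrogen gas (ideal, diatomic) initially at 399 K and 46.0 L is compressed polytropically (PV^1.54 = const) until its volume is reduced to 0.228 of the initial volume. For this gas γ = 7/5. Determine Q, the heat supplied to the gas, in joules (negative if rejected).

7570 J

P₁ = nRT₁/V₁ = 2.88×8.314×399/46.0 = 208 kPa.
Polytropic n=1.54: T₂ = T₁(V₁/V₂)^(n−1) = 399×(4.39)^0.54 = 887 K; P₂ = P₁(V₁/V₂)^n = 2020 kPa.
W = (P₁V₁−P₂V₂)/(n−1) = (208×46.0−2020×10.5)/0.54 = -21600 J.
ΔU = nCvΔT = 2.88×20.8×(887−399) = 29200 J.
Q = ΔU + W = 7570 J.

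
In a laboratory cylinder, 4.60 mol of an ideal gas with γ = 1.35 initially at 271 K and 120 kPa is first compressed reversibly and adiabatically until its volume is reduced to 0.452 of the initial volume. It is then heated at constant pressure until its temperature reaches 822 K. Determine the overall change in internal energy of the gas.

60200 J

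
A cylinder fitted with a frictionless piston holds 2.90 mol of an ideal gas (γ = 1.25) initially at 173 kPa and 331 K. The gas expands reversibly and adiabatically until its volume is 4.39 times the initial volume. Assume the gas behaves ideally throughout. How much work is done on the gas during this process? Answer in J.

V₁ = nRT₁/P₁ = 2.90×8.314×331/173 = 46.1 L.
Adiabatic: TV^(γ−1) = const ⇒ T₂ = 331×(0.228)^0.250 = 229 K; PV^γ = const ⇒ P₂ = 27.2 kPa.
ΔU = nCvΔT = 2.90×33.3×(229−331) = -9870 J.
Q = 0 for an adiabatic process, so W = −ΔU = 9870 J.
Work done on the gas = −W_by = -9870 J.

-9870 J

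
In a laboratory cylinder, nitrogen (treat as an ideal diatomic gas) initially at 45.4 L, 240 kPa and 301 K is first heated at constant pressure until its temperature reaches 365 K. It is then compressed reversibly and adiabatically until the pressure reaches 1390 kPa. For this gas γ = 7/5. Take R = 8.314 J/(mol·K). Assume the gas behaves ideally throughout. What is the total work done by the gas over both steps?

-19200 J

n = P₁V₁/(RT₁) = 240×45.4/(8.314×301) = 4.35 mol.
Step 1 — Isobaric: P stays 240 kPa; V/T = const ⇒ T₂ = 365 K, V₂ = 55.1 L.
W = PΔV = 240×(55.1−45.4) kPa·L = 2320 J.
ΔU = nCvΔT = 4.35×20.8×(365−301) = 5790 J.
Q = ΔU + W = nCpΔT = 8110 J.
State after step 1: P = 240 kPa, V = 55.1 L, T = 365 K.
Step 2 — Adiabatic: T₂/T₁ = (P₂/P₁)^((γ−1)/γ) ⇒ T₂ = 365×(5.79)^0.286 = 603 K; V₂ = 15.7 L.
ΔU = nCvΔT = 4.35×20.8×(603−365) = 21500 J.
Q = 0 for an adiabatic process, so W = −ΔU = -21500 J.
Net over both steps: W = -19200 J, Q = 8110 J, ΔU = 27300 J.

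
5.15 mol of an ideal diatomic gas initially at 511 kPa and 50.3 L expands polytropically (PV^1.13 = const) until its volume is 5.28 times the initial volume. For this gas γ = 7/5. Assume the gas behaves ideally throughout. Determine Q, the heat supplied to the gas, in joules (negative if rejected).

26000 J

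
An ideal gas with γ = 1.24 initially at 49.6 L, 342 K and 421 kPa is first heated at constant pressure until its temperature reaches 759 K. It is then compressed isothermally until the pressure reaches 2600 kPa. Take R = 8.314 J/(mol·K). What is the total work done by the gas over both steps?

-58900 J

n = P₁V₁/(RT₁) = 421×49.6/(8.314×342) = 7.34 mol.
Step 1 — Isobaric: P stays 421 kPa; V/T = const ⇒ T₂ = 759 K, V₂ = 110 L.
W = PΔV = 421×(110−49.6) kPa·L = 25500 J.
ΔU = nCvΔT = 7.34×34.6×(759−342) = 106000 J.
Q = ΔU + W = nCpΔT = 132000 J.
State after step 1: P = 421 kPa, V = 110 L, T = 759 K.
Step 2 — Isothermal: T stays 759 K; PV = const ⇒ V₂ = 17.8 L, P₂ = 2600 kPa.
ΔU = 0 (ideal gas, T constant).
W = nRT ln(V₂/V₁) = 7.34×8.314×759×ln(0.162) = -84400 J.
Q = ΔU + W = -84400 J.
Net over both steps: W = -58900 J, Q = 47200 J, ΔU = 106000 J.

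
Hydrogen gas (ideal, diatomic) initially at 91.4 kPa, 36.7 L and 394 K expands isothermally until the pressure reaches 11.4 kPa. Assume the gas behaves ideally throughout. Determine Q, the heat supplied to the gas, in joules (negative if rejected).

6980 J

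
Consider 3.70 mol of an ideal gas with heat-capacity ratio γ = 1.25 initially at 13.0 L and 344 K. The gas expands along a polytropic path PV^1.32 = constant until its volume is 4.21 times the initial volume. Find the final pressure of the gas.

P₁ = nRT₁/V₁ = 3.70×8.314×344/13.0 = 814 kPa.
Polytropic n=1.32: T₂ = T₁(V₁/V₂)^(n−1) = 344×(0.238)^0.32 = 217 K; P₂ = P₁(V₁/V₂)^n = 122 kPa.

122 kPa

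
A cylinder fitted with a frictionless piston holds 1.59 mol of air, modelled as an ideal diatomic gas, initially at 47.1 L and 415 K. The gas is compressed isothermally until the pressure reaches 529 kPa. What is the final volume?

10.4 L

P₁ = nRT₁/V₁ = 1.59×8.314×415/47.1 = 116 kPa.
Isothermal: T stays 415 K; PV = const ⇒ V₂ = 10.4 L, P₂ = 529 kPa.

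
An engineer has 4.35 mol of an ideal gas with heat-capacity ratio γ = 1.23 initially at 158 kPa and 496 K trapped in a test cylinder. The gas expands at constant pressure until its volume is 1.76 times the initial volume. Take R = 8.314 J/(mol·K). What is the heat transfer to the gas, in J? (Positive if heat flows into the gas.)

72900 J

V₁ = nRT₁/P₁ = 4.35×8.314×496/158 = 114 L.
Isobaric: P stays 158 kPa; V/T = const ⇒ T₂ = 873 K, V₂ = 200 L.
W = PΔV = 158×(200−114) kPa·L = 13600 J.
ΔU = nCvΔT = 4.35×36.1×(873−496) = 59300 J.
Q = ΔU + W = nCpΔT = 72900 J.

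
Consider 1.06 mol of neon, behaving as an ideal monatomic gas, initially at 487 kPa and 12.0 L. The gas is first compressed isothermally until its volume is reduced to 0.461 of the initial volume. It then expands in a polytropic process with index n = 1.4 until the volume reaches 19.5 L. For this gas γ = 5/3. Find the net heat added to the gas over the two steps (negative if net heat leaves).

-2210 J

T₁ = P₁V₁/(nR) = 487×12.0/(1.06×8.314) = 663 K.
Step 1 — Isothermal: T stays 663 K; PV = const ⇒ V₂ = 5.53 L, P₂ = 1060 kPa.
ΔU = 0 (ideal gas, T constant).
W = nRT ln(V₂/V₁) = 1.06×8.314×663×ln(0.461) = -4530 J.
Q = ΔU + W = -4530 J.
State after step 1: P = 1060 kPa, V = 5.53 L, T = 663 K.
Step 2 — Polytropic n=1.4: T₂ = T₁(V₁/V₂)^(n−1) = 663×(0.284)^0.40 = 401 K; P₂ = P₁(V₁/V₂)^n = 181 kPa.
W = (P₁V₁−P₂V₂)/(n−1) = (1060×5.53−181×19.5)/0.40 = 5780 J.
ΔU = nCvΔT = 1.06×12.5×(401−663) = -3470 J.
Q = ΔU + W = 2310 J.
Net over both steps: W = 1260 J, Q = -2210 J, ΔU = -3470 J.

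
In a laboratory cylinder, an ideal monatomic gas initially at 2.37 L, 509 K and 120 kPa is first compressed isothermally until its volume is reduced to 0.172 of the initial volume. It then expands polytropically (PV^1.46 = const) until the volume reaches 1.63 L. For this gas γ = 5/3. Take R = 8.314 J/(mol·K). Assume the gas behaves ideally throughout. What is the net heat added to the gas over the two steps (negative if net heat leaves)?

n = P₁V₁/(RT₁) = 120×2.37/(8.314×509) = 0.0672 mol.
Step 1 — Isothermal: T stays 509 K; PV = const ⇒ V₂ = 0.408 L, P₂ = 698 kPa.
ΔU = 0 (ideal gas, T constant).
W = nRT ln(V₂/V₁) = 0.0672×8.314×509×ln(0.172) = -501 J.
Q = ΔU + W = -501 J.
State after step 1: P = 698 kPa, V = 0.408 L, T = 509 K.
Step 2 — Polytropic n=1.46: T₂ = T₁(V₁/V₂)^(n−1) = 509×(0.250)^0.46 = 269 K; P₂ = P₁(V₁/V₂)^n = 92.2 kPa.
W = (P₁V₁−P₂V₂)/(n−1) = (698×0.408−92.2×1.63)/0.46 = 291 J.
ΔU = nCvΔT = 0.0672×12.5×(269−509) = -201 J.
Q = ΔU + W = 90.4 J.
Net over both steps: W = -209 J, Q = -410 J, ΔU = -201 J.

-410 J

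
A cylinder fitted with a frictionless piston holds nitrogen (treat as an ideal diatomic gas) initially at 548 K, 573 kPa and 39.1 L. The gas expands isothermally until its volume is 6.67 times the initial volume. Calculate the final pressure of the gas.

85.9 kPa

Isothermal: T stays 548 K; PV = const ⇒ V₂ = 261 L, P₂ = 85.9 kPa.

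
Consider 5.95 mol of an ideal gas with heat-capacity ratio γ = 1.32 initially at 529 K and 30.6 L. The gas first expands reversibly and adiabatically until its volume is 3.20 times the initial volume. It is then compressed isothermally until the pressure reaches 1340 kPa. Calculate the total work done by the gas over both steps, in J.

P₁ = nRT₁/V₁ = 5.95×8.314×529/30.6 = 855 kPa.
Step 1 — Adiabatic: TV^(γ−1) = const ⇒ T₂ = 529×(0.312)^0.320 = 365 K; PV^γ = const ⇒ P₂ = 184 kPa.
ΔU = nCvΔT = 5.95×26.0×(365−529) = -25400 J.
Q = 0 for an adiabatic process, so W = −ΔU = 25400 J.
State after step 1: P = 184 kPa, V = 97.9 L, T = 365 K.
Step 2 — Isothermal: T stays 365 K; PV = const ⇒ V₂ = 13.5 L, P₂ = 1340 kPa.
ΔU = 0 (ideal gas, T constant).
W = nRT ln(V₂/V₁) = 5.95×8.314×365×ln(0.137) = -35800 J.
Q = ΔU + W = -35800 J.
Net over both steps: W = -10400 J, Q = -35800 J, ΔU = -25400 J.

-10400 J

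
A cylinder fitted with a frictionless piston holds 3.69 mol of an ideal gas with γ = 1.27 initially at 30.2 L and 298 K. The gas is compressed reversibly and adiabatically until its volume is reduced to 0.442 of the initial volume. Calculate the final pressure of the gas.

P₁ = nRT₁/V₁ = 3.69×8.314×298/30.2 = 303 kPa.
Adiabatic: TV^(γ−1) = const ⇒ T₂ = 298×(2.26)^0.270 = 371 K; PV^γ = const ⇒ P₂ = 854 kPa.

854 kPa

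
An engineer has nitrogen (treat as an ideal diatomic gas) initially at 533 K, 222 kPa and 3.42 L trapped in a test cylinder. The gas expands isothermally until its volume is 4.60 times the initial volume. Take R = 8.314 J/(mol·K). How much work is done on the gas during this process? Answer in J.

n = P₁V₁/(RT₁) = 222×3.42/(8.314×533) = 0.171 mol.
Isothermal: T stays 533 K; PV = const ⇒ V₂ = 15.7 L, P₂ = 48.3 kPa.
W = nRT ln(V₂/V₁) = 0.171×8.314×533×ln(4.60) = 1160 J.
Work done on the gas = −W_by = -1160 J.

-1160 J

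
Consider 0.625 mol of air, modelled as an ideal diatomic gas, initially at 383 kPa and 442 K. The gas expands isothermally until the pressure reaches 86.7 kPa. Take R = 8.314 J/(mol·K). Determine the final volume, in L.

26.5 L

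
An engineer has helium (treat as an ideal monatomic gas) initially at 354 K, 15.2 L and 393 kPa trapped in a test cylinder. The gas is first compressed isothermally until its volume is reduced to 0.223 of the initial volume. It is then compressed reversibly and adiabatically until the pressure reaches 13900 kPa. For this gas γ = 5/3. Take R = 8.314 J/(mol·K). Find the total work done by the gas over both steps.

n = P₁V₁/(RT₁) = 393×15.2/(8.314×354) = 2.03 mol.
Step 1 — Isothermal: T stays 354 K; PV = const ⇒ V₂ = 3.39 L, P₂ = 1760 kPa.
ΔU = 0 (ideal gas, T constant).
W = nRT ln(V₂/V₁) = 2.03×8.314×354×ln(0.223) = -8960 J.
Q = ΔU + W = -8960 J.
State after step 1: P = 1760 kPa, V = 3.39 L, T = 354 K.
Step 2 — Adiabatic: T₂/T₁ = (P₂/P₁)^((γ−1)/γ) ⇒ T₂ = 354×(7.89)^0.400 = 809 K; V₂ = 0.982 L.
ΔU = nCvΔT = 2.03×12.5×(809−354) = 11500 J.
Q = 0 for an adiabatic process, so W = −ΔU = -11500 J.
Net over both steps: W = -20500 J, Q = -8960 J, ΔU = 11500 J.

-20500 J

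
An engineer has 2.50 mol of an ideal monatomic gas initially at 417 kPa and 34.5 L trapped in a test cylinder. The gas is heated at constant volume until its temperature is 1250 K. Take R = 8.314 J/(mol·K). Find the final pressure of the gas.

T₁ = P₁V₁/(nR) = 417×34.5/(2.50×8.314) = 692 K.
Isochoric: V stays 34.5 L; P/T = const ⇒ T₂ = 1250 K, P₂ = 753 kPa.

753 kPa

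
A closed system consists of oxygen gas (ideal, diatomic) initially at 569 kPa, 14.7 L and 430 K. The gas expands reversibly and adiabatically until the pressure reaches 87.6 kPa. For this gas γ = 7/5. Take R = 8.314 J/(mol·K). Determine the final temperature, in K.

Adiabatic: T₂/T₁ = (P₂/P₁)^((γ−1)/γ) ⇒ T₂ = 430×(0.154)^0.286 = 252 K; V₂ = 55.9 L.

252 K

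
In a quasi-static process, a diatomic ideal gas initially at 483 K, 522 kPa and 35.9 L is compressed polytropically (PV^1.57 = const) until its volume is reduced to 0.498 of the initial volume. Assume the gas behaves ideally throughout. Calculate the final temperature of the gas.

719 K

Polytropic n=1.57: T₂ = T₁(V₁/V₂)^(n−1) = 483×(2.01)^0.57 = 719 K; P₂ = P₁(V₁/V₂)^n = 1560 kPa.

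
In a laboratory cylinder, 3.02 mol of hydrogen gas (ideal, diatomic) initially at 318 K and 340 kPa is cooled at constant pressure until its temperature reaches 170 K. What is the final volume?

12.6 L

V₁ = nRT₁/P₁ = 3.02×8.314×318/340 = 23.5 L.
Isobaric: P stays 340 kPa; V/T = const ⇒ T₂ = 170 K, V₂ = 12.6 L.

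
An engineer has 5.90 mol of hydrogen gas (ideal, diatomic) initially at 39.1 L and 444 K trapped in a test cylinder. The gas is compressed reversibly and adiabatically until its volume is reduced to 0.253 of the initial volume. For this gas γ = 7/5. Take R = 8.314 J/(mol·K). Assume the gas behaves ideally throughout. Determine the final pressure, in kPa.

P₁ = nRT₁/V₁ = 5.90×8.314×444/39.1 = 557 kPa.
Adiabatic: TV^(γ−1) = const ⇒ T₂ = 444×(3.95)^0.400 = 769 K; PV^γ = const ⇒ P₂ = 3820 kPa.

3820 kPa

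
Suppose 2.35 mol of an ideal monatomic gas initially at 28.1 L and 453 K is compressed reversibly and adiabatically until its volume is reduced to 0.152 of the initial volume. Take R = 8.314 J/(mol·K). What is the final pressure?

7280 kPa

P₁ = nRT₁/V₁ = 2.35×8.314×453/28.1 = 315 kPa.
Adiabatic: TV^(γ−1) = const ⇒ T₂ = 453×(6.58)^0.667 = 1590 K; PV^γ = const ⇒ P₂ = 7280 kPa.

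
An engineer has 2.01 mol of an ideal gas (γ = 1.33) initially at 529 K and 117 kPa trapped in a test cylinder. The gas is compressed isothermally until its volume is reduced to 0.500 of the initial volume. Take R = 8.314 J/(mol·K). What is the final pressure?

V₁ = nRT₁/P₁ = 2.01×8.314×529/117 = 75.6 L.
Isothermal: T stays 529 K; PV = const ⇒ V₂ = 37.8 L, P₂ = 234 kPa.

234 kPa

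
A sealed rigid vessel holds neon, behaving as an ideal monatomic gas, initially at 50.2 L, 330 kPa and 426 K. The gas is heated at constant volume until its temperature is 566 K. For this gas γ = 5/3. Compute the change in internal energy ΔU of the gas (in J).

n = P₁V₁/(RT₁) = 330×50.2/(8.314×426) = 4.68 mol.
Isochoric: V stays 50.2 L; P/T = const ⇒ T₂ = 566 K, P₂ = 438 kPa.
For an ideal gas ΔU = nCvΔT with Cv = (3/2)R = 12.5 J/(mol·K).
ΔU = 4.68×12.5×(566−426) = 8170 J.

8170 J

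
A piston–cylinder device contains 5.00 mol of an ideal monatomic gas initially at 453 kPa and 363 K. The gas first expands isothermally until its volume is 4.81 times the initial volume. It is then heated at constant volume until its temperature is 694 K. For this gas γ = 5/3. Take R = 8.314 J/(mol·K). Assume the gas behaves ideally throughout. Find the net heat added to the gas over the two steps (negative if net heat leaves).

44300 J

V₁ = nRT₁/P₁ = 5.00×8.314×363/453 = 33.3 L.
Step 1 — Isothermal: T stays 363 K; PV = const ⇒ V₂ = 160 L, P₂ = 94.2 kPa.
ΔU = 0 (ideal gas, T constant).
W = nRT ln(V₂/V₁) = 5.00×8.314×363×ln(4.81) = 23700 J.
Q = ΔU + W = 23700 J.
State after step 1: P = 94.2 kPa, V = 160 L, T = 363 K.
Step 2 — Isochoric: V stays 160 L; P/T = const ⇒ T₂ = 694 K, P₂ = 180 kPa.
W = 0 (no volume change).
ΔU = nCvΔT = 5.00×12.5×(694−363) = 20600 J.
Q = ΔU = 20600 J.
Net over both steps: W = 23700 J, Q = 44300 J, ΔU = 20600 J.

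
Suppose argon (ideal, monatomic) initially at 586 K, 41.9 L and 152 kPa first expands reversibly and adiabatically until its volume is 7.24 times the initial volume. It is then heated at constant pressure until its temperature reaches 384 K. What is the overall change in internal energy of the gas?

n = P₁V₁/(RT₁) = 152×41.9/(8.314×586) = 1.31 mol.
Step 1 — Adiabatic: TV^(γ−1) = const ⇒ T₂ = 586×(0.138)^0.667 = 157 K; PV^γ = const ⇒ P₂ = 5.61 kPa.
ΔU = nCvΔT = 1.31×12.5×(157−586) = -7000 J.
Q = 0 for an adiabatic process, so W = −ΔU = 7000 J.
State after step 1: P = 5.61 kPa, V = 303 L, T = 157 K.
Step 2 — Isobaric: P stays 5.61 kPa; V/T = const ⇒ T₂ = 384 K, V₂ = 744 L.
W = PΔV = 5.61×(744−303) kPa·L = 2470 J.
ΔU = nCvΔT = 1.31×12.5×(384−157) = 3710 J.
Q = ΔU + W = nCpΔT = 6180 J.
Net over both steps: W = 9470 J, Q = 6180 J, ΔU = -3290 J.

-3290 J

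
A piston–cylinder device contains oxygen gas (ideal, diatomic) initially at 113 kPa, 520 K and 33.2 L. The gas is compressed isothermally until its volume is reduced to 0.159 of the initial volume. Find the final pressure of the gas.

Isothermal: T stays 520 K; PV = const ⇒ V₂ = 5.28 L, P₂ = 711 kPa.

711 kPa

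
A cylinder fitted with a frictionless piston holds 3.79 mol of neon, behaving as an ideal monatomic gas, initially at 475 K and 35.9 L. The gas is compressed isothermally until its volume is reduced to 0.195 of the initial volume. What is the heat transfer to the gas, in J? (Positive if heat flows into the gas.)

P₁ = nRT₁/V₁ = 3.79×8.314×475/35.9 = 417 kPa.
Isothermal: T stays 475 K; PV = const ⇒ V₂ = 7.00 L, P₂ = 2140 kPa.
ΔU = 0 (ideal gas, T constant).
W = nRT ln(V₂/V₁) = 3.79×8.314×475×ln(0.195) = -24500 J.
Q = ΔU + W = -24500 J.

-24500 J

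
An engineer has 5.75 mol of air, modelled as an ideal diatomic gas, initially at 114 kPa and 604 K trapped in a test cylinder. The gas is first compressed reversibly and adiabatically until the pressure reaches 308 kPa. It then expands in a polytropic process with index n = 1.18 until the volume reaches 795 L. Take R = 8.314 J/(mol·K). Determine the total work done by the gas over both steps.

36800 J

V₁ = nRT₁/P₁ = 5.75×8.314×604/114 = 253 L.
Step 1 — Adiabatic: T₂/T₁ = (P₂/P₁)^((γ−1)/γ) ⇒ T₂ = 604×(2.70)^0.286 = 802 K; V₂ = 125 L.
ΔU = nCvΔT = 5.75×20.8×(802−604) = 23700 J.
Q = 0 for an adiabatic process, so W = −ΔU = -23700 J.
State after step 1: P = 308 kPa, V = 125 L, T = 802 K.
Step 2 — Polytropic n=1.18: T₂ = T₁(V₁/V₂)^(n−1) = 802×(0.157)^0.18 = 575 K; P₂ = P₁(V₁/V₂)^n = 34.6 kPa.
W = (P₁V₁−P₂V₂)/(n−1) = (308×125−34.6×795)/0.18 = 60500 J.
ΔU = nCvΔT = 5.75×20.8×(575−802) = -27200 J.
Q = ΔU + W = 33300 J.
Net over both steps: W = 36800 J, Q = 33300 J, ΔU = -3500 J.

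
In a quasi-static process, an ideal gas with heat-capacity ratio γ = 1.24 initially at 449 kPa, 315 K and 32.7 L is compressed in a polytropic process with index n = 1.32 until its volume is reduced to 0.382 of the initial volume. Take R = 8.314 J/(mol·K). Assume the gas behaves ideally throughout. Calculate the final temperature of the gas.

Polytropic n=1.32: T₂ = T₁(V₁/V₂)^(n−1) = 315×(2.62)^0.32 = 429 K; P₂ = P₁(V₁/V₂)^n = 1600 kPa.

429 K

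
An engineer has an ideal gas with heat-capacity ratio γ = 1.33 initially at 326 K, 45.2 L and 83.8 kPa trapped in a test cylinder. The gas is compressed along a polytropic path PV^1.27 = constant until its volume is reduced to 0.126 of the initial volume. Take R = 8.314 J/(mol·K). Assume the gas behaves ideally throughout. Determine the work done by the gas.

-10500 J

n = P₁V₁/(RT₁) = 83.8×45.2/(8.314×326) = 1.40 mol.
Polytropic n=1.27: T₂ = T₁(V₁/V₂)^(n−1) = 326×(7.94)^0.27 = 570 K; P₂ = P₁(V₁/V₂)^n = 1160 kPa.
W = (P₁V₁−P₂V₂)/(n−1) = (83.8×45.2−1160×5.70)/0.27 = -10500 J.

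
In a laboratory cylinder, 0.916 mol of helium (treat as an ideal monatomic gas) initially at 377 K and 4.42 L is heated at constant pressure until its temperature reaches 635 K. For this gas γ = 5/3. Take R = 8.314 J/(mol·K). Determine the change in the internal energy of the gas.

P₁ = nRT₁/V₁ = 0.916×8.314×377/4.42 = 650 kPa.
Isobaric: P stays 650 kPa; V/T = const ⇒ T₂ = 635 K, V₂ = 7.44 L.
For an ideal gas ΔU = nCvΔT with Cv = (3/2)R = 12.5 J/(mol·K).
ΔU = 0.916×12.5×(635−377) = 2950 J.

2950 J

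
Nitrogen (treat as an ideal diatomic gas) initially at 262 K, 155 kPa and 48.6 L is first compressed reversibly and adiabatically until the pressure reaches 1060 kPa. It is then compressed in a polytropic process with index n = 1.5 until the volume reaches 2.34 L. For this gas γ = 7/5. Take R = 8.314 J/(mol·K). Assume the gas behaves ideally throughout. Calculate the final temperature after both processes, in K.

n = P₁V₁/(RT₁) = 155×48.6/(8.314×262) = 3.46 mol.
Step 1 — Adiabatic: T₂/T₁ = (P₂/P₁)^((γ−1)/γ) ⇒ T₂ = 262×(6.84)^0.286 = 454 K; V₂ = 12.3 L.
ΔU = nCvΔT = 3.46×20.8×(454−262) = 13800 J.
Q = 0 for an adiabatic process, so W = −ΔU = -13800 J.
State after step 1: P = 1060 kPa, V = 12.3 L, T = 454 K.
Step 2 — Polytropic n=1.5: T₂ = T₁(V₁/V₂)^(n−1) = 454×(5.26)^0.50 = 1040 K; P₂ = P₁(V₁/V₂)^n = 12800 kPa.
W = (P₁V₁−P₂V₂)/(n−1) = (1060×12.3−12800×2.34)/0.50 = -33800 J.
ΔU = nCvΔT = 3.46×20.8×(1040−454) = 42200 J.
Q = ΔU + W = 8440 J.
Net over both steps: W = -47500 J, Q = 8440 J, ΔU = 56000 J.

1040 K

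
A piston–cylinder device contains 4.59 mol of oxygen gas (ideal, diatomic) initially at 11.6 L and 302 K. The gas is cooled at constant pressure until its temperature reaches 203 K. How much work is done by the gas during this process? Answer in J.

-3780 J

P₁ = nRT₁/V₁ = 4.59×8.314×302/11.6 = 994 kPa.
Isobaric: P stays 994 kPa; V/T = const ⇒ T₂ = 203 K, V₂ = 7.80 L.
W = PΔV = 994×(7.80−11.6) kPa·L = -3780 J.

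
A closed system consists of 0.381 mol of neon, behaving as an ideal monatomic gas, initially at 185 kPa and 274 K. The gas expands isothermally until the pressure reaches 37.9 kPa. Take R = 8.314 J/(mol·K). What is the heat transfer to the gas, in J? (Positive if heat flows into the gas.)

1380 J

V₁ = nRT₁/P₁ = 0.381×8.314×274/185 = 4.69 L.
Isothermal: T stays 274 K; PV = const ⇒ V₂ = 22.9 L, P₂ = 37.9 kPa.
ΔU = 0 (ideal gas, T constant).
W = nRT ln(V₂/V₁) = 0.381×8.314×274×ln(4.88) = 1380 J.
Q = ΔU + W = 1380 J.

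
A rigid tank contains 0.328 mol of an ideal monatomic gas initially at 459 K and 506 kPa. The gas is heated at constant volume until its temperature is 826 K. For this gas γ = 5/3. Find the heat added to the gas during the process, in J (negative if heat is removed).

V₁ = nRT₁/P₁ = 0.328×8.314×459/506 = 2.47 L.
Isochoric: V stays 2.47 L; P/T = const ⇒ T₂ = 826 K, P₂ = 911 kPa.
W = 0 (no volume change).
ΔU = nCvΔT = 0.328×12.5×(826−459) = 1500 J.
Q = ΔU = 1500 J.

1500 J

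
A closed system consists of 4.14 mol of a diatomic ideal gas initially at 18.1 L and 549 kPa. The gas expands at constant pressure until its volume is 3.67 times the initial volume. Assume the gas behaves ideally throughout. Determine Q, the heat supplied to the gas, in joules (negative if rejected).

T₁ = P₁V₁/(nR) = 549×18.1/(4.14×8.314) = 289 K.
Isobaric: P stays 549 kPa; V/T = const ⇒ T₂ = 1060 K, V₂ = 66.4 L.
W = PΔV = 549×(66.4−18.1) kPa·L = 26500 J.
ΔU = nCvΔT = 4.14×20.8×(1060−289) = 66300 J.
Q = ΔU + W = nCpΔT = 92900 J.

92900 J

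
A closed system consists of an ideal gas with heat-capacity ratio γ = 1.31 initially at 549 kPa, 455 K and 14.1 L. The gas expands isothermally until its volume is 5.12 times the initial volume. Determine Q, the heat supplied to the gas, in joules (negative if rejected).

12600 J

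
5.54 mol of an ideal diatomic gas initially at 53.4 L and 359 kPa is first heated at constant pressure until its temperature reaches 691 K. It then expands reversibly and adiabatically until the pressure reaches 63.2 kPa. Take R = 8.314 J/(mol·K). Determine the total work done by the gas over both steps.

43800 J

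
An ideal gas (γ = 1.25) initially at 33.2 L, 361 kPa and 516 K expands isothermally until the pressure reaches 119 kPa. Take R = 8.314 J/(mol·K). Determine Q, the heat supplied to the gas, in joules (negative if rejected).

n = P₁V₁/(RT₁) = 361×33.2/(8.314×516) = 2.79 mol.
Isothermal: T stays 516 K; PV = const ⇒ V₂ = 101 L, P₂ = 119 kPa.
ΔU = 0 (ideal gas, T constant).
W = nRT ln(V₂/V₁) = 2.79×8.314×516×ln(3.03) = 13300 J.
Q = ΔU + W = 13300 J.

13300 J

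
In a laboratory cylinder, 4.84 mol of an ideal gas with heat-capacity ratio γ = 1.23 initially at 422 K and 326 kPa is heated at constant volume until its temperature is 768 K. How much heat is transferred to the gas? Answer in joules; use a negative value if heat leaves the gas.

V₁ = nRT₁/P₁ = 4.84×8.314×422/326 = 52.1 L.
Isochoric: V stays 52.1 L; P/T = const ⇒ T₂ = 768 K, P₂ = 593 kPa.
W = 0 (no volume change).
ΔU = nCvΔT = 4.84×36.1×(768−422) = 60500 J.
Q = ΔU = 60500 J.

60500 J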